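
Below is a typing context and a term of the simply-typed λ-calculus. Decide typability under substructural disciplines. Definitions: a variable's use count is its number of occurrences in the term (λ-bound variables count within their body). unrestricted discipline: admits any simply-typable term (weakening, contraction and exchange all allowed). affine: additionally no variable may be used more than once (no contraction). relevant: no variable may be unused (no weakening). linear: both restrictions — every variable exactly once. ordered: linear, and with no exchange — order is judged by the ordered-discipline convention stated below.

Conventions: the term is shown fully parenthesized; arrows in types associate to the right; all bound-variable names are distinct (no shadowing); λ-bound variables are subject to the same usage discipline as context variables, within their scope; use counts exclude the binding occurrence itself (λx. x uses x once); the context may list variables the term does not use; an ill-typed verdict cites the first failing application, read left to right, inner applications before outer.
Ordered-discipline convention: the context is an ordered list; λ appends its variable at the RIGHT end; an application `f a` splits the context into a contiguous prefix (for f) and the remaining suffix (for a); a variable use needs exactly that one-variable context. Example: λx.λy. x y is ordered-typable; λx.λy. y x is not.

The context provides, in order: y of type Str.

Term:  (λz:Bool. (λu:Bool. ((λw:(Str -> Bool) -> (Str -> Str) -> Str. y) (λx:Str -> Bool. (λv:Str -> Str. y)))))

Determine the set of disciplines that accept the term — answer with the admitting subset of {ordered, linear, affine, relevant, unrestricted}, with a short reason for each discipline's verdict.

accepted by: unrestricted
variable uses: y=2; z (bound)=0; u (bound)=0; w (bound)=0; x (bound)=0; v (bound)=0
use order (left to right): y, y
typing: the term checks, with type Bool -> Bool -> Str
ordered: ✗, y ×2 used more than once (contraction); unused: z, u, w, x, v — weakening required
linear: ✗, y ×2 used more than once (contraction); unused: z, u, w, x, v — weakening required
affine: ✗, y ×2 used more than once (contraction)
relevant: ✗, unused: z, u, w, x, v — weakening required
unrestricted: ✓, simply typable at Bool -> Bool -> Str; W, C, E all held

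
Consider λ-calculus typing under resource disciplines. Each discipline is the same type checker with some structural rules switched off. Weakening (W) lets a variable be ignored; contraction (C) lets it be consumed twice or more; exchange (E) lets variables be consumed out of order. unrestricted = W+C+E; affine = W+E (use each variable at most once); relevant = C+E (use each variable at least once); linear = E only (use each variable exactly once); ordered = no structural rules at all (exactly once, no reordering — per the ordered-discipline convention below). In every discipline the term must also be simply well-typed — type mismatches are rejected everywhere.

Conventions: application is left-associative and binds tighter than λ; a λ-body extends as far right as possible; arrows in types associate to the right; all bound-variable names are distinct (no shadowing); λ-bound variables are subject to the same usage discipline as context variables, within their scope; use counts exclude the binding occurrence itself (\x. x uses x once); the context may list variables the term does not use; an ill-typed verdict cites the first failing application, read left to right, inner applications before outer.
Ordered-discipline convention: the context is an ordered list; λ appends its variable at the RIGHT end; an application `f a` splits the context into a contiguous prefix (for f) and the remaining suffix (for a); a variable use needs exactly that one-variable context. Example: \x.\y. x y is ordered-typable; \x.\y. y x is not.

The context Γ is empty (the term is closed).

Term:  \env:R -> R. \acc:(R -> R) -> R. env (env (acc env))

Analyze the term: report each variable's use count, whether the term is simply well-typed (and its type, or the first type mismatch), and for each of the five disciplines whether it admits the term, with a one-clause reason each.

use counts: env [bound]: 3; acc [bound]: 1
left-to-right use order: env, env, acc, env
typing: the term checks, with type (R -> R) -> ((R -> R) -> R) -> R
ordered: ✗ — needs contraction — env ×3
linear: ✗ — needs contraction — env ×3
affine: ✗ — needs contraction — env ×3
relevant: ✓ — none of env, acc goes unused
unrestricted: ✓ — simply typable at (R -> R) -> ((R -> R) -> R) -> R; W, C, E all held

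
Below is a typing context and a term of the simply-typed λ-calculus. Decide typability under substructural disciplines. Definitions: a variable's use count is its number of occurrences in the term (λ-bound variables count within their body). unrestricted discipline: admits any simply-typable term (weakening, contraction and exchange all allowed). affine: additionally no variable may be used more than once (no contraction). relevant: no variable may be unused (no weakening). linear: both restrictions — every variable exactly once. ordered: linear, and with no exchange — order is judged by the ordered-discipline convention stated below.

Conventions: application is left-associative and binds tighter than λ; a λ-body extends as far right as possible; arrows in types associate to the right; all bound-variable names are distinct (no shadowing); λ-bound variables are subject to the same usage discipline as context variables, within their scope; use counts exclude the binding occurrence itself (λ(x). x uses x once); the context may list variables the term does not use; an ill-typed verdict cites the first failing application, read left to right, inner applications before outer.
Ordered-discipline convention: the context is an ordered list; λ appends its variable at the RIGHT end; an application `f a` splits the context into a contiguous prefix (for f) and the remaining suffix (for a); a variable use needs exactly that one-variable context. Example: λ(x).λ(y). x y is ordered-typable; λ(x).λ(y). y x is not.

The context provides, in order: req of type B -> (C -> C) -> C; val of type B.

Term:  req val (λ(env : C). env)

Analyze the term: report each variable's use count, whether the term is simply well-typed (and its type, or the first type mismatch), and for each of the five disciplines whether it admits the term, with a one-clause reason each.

use counts: req: 1; val: 1; env (bound): 1
use order (left to right): req, val, env
typing: well-typed — term : C
ordered: ✓ — one use each (req, val, env); ordered split holds
linear: ✓ — exactly-once usage across req, val, env
affine: ✓ — no duplicate uses among req, val, env
relevant: ✓ — every one of req, val, env appears
unrestricted: ✓ — type-checks (C) and nothing is barred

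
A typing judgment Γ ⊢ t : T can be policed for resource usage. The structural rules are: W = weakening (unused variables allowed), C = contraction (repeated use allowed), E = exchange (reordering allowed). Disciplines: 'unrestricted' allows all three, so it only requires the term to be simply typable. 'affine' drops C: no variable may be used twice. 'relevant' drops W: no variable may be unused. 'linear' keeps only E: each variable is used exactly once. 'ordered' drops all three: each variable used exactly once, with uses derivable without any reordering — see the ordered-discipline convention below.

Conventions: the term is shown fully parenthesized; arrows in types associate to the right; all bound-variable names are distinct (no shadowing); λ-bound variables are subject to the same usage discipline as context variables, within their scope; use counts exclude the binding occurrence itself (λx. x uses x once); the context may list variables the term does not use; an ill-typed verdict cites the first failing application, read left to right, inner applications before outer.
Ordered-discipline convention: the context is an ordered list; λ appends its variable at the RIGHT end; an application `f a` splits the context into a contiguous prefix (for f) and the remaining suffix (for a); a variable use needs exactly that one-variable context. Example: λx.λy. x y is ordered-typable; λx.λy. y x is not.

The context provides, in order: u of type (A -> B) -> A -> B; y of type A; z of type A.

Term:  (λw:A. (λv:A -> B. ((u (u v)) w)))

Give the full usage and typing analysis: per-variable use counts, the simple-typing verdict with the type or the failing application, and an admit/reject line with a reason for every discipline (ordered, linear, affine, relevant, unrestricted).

usage: u: 2×; y: 0×; z: 0×; w (bound): 1×; v (bound): 1×
uses in reading order: u, u, v, w
typing: well-typed — term : A -> (A -> B) -> B
ordered ✗ (repeated use of u ×2; y, z never used (weakening))
linear ✗ (repeated use of u ×2; y, z never used (weakening))
affine ✗ (repeated use of u ×2)
relevant ✗ (y, z never used (weakening))
unrestricted ✓ (type-checks (A -> (A -> B) -> B) and nothing is barred)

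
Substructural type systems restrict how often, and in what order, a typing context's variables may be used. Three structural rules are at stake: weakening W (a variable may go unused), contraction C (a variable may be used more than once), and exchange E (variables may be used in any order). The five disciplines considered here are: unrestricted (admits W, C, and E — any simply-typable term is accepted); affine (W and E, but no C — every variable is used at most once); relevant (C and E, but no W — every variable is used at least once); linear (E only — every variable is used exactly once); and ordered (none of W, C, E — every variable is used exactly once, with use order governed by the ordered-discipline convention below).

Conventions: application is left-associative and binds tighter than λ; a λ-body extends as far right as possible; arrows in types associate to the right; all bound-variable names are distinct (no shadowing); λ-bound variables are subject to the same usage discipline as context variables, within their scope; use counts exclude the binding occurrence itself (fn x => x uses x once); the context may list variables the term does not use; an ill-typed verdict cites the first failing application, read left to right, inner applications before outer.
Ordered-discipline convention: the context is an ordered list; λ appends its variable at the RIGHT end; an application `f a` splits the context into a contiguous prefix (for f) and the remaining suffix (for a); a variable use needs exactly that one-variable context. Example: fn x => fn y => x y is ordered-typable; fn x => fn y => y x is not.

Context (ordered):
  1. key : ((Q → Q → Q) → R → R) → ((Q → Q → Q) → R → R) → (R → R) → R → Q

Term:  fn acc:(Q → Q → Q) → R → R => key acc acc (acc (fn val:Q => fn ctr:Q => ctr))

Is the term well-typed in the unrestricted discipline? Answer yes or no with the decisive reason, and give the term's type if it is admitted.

yes — type-checks (((Q → Q → Q) → R → R) → R → Q) and nothing is barred; term : ((Q → Q → Q) → R → R) → R → Q
counts: key=1, acc (λ-bound)=3, val (λ-bound)=0, ctr (λ-bound)=1
left-to-right use order: key, acc, acc, acc, ctr
typing: well-typed — term : ((Q → Q → Q) → R → R) → R → Q
summary: ordered ✗ · linear ✗ · affine ✗ · relevant ✗ · unrestricted ✓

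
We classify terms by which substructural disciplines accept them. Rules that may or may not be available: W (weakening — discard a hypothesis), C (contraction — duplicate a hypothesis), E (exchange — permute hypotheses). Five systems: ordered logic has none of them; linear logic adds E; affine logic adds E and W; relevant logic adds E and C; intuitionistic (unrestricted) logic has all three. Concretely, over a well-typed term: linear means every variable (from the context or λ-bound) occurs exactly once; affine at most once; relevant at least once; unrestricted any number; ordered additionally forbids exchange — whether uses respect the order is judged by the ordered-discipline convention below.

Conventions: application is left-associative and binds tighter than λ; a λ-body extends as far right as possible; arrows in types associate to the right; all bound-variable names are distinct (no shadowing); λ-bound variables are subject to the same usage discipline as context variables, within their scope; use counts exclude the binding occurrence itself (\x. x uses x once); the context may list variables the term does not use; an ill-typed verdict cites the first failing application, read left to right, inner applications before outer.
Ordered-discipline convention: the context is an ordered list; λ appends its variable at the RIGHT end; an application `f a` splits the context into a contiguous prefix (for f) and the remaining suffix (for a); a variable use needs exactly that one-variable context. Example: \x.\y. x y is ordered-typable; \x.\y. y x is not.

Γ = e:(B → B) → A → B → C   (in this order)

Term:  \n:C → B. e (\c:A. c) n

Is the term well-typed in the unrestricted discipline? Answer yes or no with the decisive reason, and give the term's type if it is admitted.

no — not simply typable
variable uses: e: 1, n [bound]: 1, c [bound]: 1
order of uses: e, c, n
typing: ill-typed: a function awaiting B → B gets A → A
across the five disciplines: ordered ✗ · linear ✗ · affine ✗ · relevant ✗ · unrestricted ✗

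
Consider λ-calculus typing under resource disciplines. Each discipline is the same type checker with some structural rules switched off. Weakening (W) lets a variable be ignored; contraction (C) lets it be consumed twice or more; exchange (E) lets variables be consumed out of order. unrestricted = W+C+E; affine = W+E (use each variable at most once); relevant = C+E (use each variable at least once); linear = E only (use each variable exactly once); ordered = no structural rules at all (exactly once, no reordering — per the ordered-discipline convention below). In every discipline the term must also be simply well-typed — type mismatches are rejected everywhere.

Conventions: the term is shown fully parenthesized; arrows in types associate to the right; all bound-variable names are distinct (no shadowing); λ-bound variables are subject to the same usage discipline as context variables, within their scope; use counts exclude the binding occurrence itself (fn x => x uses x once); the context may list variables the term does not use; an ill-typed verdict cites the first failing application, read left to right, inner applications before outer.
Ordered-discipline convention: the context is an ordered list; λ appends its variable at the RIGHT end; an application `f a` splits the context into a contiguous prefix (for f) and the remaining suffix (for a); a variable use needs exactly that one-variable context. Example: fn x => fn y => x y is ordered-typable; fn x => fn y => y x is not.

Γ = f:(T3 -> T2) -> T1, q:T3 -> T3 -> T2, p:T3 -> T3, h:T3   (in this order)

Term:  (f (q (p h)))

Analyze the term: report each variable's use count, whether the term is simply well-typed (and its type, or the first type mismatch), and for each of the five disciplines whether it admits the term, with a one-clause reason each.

usage: f ×1; q ×1; p ×1; h ×1
use order (left to right): f, q, p, h
typing: the term checks, with type T1
ordered ✓ (one use each (f, q, p, h); ordered split holds)
linear ✓ (f, q, p, h: one use apiece)
affine ✓ (no duplicate uses among f, q, p, h)
relevant ✓ (every one of f, q, p, h appears)
unrestricted ✓ (type-checks (T1) and nothing is barred)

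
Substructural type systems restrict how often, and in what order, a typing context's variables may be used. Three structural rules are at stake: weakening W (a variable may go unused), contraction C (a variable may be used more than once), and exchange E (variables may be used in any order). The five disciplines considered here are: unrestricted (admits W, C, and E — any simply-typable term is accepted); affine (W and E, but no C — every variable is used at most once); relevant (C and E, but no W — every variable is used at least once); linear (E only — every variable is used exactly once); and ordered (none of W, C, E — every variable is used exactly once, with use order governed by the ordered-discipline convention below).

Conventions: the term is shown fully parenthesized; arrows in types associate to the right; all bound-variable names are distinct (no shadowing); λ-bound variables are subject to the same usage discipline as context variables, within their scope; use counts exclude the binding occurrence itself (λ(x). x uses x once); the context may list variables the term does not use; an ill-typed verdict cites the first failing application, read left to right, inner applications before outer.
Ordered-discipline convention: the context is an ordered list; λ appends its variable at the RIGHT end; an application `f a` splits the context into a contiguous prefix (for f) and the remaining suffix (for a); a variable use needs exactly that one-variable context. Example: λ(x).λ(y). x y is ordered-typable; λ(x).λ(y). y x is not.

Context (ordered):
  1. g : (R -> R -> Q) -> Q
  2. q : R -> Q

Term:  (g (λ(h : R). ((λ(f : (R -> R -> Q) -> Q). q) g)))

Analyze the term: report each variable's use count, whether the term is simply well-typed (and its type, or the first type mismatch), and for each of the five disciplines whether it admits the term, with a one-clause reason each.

variable uses: g: 2; q: 1; h (λ-bound): 0; f (λ-bound): 0
order of uses: g, q, g
typing: the term checks, with type Q
ordered: ✗ — needs contraction — g ×2; needs weakening: h, f unused
linear: ✗ — needs contraction — g ×2; needs weakening: h, f unused
affine: ✗ — needs contraction — g ×2
relevant: ✗ — needs weakening: h, f unused
unrestricted: ✓ — well-typed at Q; no restrictions here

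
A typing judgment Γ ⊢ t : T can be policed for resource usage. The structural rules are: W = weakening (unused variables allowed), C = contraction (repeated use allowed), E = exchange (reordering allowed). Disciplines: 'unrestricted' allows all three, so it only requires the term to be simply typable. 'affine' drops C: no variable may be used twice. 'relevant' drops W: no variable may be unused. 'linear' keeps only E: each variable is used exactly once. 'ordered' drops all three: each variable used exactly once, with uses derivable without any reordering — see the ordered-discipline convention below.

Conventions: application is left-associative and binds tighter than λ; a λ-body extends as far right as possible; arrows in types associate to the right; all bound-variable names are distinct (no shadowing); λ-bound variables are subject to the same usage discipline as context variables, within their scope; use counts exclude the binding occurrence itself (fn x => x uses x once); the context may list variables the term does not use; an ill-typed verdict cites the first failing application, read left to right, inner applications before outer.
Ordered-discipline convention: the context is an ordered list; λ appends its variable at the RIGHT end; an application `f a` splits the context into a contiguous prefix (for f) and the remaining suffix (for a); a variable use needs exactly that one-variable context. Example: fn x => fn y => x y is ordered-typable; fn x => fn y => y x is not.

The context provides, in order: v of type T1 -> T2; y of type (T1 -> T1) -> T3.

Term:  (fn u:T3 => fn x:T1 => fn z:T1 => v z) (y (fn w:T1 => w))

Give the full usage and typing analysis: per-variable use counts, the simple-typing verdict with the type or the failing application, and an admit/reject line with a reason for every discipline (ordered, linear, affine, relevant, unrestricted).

use counts: v ×1; y ×1; u [bound] ×0; x [bound] ×0; z [bound] ×1; w [bound] ×1
uses in reading order: v, z, y, w
typing: well-typed at T1 -> T1 -> T2
ordered ✗ (unused: u, x — weakening required)
linear ✗ (unused: u, x — weakening required)
affine ✓ (no duplicate uses among v, y, u, x, z, w)
relevant ✗ (unused: u, x — weakening required)
unrestricted ✓ (typability at T1 -> T1 -> T2 is all that's needed)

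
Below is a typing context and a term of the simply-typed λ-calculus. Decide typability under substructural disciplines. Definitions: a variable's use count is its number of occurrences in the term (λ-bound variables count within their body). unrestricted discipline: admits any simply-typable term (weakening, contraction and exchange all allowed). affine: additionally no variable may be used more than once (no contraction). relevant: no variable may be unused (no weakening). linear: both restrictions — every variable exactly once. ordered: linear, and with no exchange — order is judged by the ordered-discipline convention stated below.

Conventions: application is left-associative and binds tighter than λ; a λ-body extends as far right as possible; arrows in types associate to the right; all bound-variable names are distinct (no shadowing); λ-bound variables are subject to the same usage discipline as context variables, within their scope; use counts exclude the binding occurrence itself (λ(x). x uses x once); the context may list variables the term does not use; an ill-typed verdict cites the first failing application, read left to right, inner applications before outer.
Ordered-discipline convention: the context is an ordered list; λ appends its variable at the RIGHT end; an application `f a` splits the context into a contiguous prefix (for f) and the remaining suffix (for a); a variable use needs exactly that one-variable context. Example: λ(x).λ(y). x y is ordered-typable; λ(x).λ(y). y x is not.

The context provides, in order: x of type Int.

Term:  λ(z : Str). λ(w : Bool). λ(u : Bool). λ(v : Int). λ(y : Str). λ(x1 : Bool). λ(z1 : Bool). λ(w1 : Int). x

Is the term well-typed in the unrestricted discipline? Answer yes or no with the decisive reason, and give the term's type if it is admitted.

yes — simply typable at Str → Bool → Bool → Int → Str → Bool → Bool → Int → Int; W, C, E all held; term : Str → Bool → Bool → Int → Str → Bool → Bool → Int → Int
counts: x: 1×, z (λ-bound): 0×, w (λ-bound): 0×, u (λ-bound): 0×, v (λ-bound): 0×, y (λ-bound): 0×, x1 (λ-bound): 0×, z1 (λ-bound): 0×, w1 (λ-bound): 0×
use order (left to right): x
typing: well-typed — term : Str → Bool → Bool → Int → Str → Bool → Bool → Int → Int
across the five disciplines: ordered ✗ | linear ✗ | affine ✓ | relevant ✗ | unrestricted ✓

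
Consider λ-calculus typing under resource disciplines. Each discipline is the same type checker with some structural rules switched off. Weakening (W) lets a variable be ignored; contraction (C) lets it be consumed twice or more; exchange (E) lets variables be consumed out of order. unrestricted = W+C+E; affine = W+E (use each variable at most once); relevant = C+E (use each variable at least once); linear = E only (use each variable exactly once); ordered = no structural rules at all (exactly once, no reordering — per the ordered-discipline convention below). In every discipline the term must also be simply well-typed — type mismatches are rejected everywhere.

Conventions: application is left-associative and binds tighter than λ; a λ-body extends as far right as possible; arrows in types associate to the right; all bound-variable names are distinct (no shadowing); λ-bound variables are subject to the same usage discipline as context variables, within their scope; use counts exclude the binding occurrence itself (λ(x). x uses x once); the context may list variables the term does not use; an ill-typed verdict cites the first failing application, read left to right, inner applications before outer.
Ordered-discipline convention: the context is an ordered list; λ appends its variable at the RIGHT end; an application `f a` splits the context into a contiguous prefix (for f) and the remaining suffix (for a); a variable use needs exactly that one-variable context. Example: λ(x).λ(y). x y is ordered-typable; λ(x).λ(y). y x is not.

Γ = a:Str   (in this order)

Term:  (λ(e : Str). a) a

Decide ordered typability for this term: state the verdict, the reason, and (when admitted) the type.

no — needs contraction — a ×2; e left unused
use counts: a: 2; e (λ-bound): 0
left-to-right use order: a, a
typing: the term checks, with type Str
across the five disciplines: ordered ✗; linear ✗; affine ✗; relevant ✗; unrestricted ✓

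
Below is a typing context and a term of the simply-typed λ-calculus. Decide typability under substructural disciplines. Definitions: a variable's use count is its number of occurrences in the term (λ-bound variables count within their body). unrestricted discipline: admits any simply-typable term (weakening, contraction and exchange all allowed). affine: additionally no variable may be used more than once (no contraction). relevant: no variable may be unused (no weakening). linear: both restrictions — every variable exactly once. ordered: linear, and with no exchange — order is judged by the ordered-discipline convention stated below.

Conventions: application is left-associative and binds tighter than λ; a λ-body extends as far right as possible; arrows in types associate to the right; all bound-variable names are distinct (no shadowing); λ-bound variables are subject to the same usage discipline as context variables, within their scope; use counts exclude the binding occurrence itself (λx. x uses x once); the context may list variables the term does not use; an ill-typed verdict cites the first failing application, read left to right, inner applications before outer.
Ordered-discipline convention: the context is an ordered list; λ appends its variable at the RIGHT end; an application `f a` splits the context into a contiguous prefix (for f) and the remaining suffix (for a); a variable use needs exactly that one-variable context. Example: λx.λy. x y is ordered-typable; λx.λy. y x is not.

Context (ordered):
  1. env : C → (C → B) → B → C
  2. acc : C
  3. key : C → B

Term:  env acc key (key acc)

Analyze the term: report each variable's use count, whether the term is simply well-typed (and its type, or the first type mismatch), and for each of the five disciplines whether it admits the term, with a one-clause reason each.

use counts: env: 1×, acc: 2×, key: 2×
order of uses: env, acc, key, key, acc
typing: the term checks, with type C
ordered: ✗ — needs contraction — acc ×2, key ×2
linear: ✗ — needs contraction — acc ×2, key ×2
affine: ✗ — needs contraction — acc ×2, key ×2
relevant: ✓ — every one of env, acc, key appears
unrestricted: ✓ — simply typable at C; W, C, E all held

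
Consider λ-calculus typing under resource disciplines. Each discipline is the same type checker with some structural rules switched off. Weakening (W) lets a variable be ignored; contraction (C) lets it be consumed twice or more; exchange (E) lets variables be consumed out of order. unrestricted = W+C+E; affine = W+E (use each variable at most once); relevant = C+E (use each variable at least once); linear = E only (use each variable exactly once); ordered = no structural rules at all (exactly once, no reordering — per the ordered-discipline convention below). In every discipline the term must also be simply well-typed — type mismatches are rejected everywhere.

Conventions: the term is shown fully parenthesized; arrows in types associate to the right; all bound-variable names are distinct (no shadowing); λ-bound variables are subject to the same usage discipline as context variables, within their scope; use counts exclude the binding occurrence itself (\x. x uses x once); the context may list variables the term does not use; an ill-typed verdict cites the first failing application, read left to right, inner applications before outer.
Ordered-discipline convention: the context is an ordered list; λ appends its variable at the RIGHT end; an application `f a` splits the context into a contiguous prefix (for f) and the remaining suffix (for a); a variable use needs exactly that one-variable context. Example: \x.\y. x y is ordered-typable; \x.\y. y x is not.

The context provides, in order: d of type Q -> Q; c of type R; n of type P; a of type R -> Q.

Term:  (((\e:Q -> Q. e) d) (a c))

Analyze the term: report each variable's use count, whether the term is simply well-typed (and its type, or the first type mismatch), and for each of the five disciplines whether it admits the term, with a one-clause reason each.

counts: d ×1, c ×1, n ×0, a ×1, e (bound) ×1
uses in reading order: e, d, a, c
typing: well-typed at Q
ordered ✗ (unused: n — weakening required)
linear ✗ (unused: n — weakening required)
affine ✓ (d, c, n, a, e: no repeats, contraction unneeded)
relevant ✗ (unused: n — weakening required)
unrestricted ✓ (simply typable at Q; W, C, E all held)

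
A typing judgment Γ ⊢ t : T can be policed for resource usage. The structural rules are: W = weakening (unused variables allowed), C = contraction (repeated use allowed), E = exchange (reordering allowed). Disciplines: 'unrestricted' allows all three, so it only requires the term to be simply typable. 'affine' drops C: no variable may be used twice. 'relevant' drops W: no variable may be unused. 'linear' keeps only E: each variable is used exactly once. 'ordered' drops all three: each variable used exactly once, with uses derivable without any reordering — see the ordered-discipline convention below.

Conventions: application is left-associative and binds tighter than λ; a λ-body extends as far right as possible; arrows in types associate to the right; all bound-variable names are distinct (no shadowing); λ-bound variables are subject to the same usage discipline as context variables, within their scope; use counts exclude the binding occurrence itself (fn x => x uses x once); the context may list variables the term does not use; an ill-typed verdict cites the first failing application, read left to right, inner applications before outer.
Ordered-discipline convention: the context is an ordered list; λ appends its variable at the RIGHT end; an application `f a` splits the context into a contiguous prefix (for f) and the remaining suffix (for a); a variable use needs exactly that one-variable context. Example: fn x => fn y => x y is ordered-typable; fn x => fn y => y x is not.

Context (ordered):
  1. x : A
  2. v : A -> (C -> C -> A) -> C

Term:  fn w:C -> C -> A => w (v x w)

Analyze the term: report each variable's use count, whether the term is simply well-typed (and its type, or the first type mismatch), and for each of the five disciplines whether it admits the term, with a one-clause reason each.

use counts: x: 1, v: 1, w (λ-bound): 2
use order (left to right): w, v, x, w
typing: the term checks, with type (C -> C -> A) -> C -> A
ordered: ✗, needs contraction — w ×2
linear: ✗, needs contraction — w ×2
affine: ✗, needs contraction — w ×2
relevant: ✓, at least one use each (x, v, w)
unrestricted: ✓, well-typed at (C -> C -> A) -> C -> A; no restrictions here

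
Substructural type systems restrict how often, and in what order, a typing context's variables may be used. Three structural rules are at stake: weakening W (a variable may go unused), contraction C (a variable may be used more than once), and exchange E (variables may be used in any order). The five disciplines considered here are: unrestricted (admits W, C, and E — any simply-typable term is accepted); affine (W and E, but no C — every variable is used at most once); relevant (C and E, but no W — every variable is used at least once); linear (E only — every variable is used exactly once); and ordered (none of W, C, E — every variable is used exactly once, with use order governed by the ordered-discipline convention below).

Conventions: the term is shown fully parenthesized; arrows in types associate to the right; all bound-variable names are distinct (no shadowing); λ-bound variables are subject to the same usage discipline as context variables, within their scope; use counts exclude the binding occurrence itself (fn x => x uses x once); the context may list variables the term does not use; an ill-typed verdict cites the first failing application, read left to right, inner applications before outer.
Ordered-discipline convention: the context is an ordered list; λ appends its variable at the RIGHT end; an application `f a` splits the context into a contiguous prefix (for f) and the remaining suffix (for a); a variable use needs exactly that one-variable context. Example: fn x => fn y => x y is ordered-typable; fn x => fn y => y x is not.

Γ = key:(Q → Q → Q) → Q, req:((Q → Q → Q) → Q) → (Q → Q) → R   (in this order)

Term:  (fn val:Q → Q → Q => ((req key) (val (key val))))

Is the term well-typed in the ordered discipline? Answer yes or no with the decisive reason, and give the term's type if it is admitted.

no — key ×2, val ×2 used more than once (contraction)
variable uses: key=2; req=1; val [bound]=2
left-to-right use order: req, key, val, key, val
typing: the term checks, with type (Q → Q → Q) → R
all disciplines: ordered ✗; linear ✗; affine ✗; relevant ✓; unrestricted ✓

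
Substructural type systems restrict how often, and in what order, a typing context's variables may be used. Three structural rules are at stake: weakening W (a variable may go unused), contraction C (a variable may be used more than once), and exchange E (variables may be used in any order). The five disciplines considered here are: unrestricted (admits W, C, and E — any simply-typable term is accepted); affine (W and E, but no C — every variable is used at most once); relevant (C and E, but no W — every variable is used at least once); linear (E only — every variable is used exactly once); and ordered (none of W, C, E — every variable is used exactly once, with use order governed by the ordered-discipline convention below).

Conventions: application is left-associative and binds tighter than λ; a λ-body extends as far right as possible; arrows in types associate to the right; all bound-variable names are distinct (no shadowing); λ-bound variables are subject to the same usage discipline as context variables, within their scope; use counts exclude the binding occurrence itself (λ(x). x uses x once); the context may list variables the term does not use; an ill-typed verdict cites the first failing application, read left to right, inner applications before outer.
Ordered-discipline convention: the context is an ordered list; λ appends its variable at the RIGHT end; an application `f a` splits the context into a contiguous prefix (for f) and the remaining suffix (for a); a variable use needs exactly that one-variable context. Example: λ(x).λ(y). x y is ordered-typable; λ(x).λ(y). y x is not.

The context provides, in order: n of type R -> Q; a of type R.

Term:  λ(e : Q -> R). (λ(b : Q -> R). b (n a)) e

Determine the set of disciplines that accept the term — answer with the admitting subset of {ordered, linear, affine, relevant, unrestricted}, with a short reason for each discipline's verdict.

admitted in: linear, affine, relevant, unrestricted
usage: n ×1, a ×1, e (bound) ×1, b (bound) ×1
use order (left to right): b, n, a, e
typing: well-typed at (Q -> R) -> R
ordered: ✗, needs exchange: uses follow b, n, a, e
linear: ✓, exactly-once usage across n, a, e, b
affine: ✓, at most one use each (n, a, e, b)
relevant: ✓, none of n, a, e, b goes unused
unrestricted: ✓, type-checks ((Q -> R) -> R) and nothing is barred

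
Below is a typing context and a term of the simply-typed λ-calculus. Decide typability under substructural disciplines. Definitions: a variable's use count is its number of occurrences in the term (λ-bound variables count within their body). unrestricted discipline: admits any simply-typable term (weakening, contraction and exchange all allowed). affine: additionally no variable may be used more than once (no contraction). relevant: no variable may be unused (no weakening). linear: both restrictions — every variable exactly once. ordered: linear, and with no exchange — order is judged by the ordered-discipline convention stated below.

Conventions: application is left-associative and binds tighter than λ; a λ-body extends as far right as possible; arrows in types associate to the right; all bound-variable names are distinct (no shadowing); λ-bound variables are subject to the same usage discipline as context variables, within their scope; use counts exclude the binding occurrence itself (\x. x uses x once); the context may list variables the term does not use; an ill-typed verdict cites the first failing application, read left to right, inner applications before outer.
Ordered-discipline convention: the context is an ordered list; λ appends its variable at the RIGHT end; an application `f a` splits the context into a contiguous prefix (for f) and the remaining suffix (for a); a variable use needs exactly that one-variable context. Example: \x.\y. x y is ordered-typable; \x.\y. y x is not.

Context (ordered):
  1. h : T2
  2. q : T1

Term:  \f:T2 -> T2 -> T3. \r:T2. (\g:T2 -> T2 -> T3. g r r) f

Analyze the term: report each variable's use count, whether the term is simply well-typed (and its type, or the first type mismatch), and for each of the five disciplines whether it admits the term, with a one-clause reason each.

counts: h: 0×; q: 0×; f (bound): 1×; r (bound): 2×; g (bound): 1×
uses in reading order: g, r, r, f
typing: the term checks, with type (T2 -> T2 -> T3) -> T2 -> T3
ordered ✗ (repeated use of r ×2; h, q left unused)
linear ✗ (repeated use of r ×2; h, q left unused)
affine ✗ (repeated use of r ×2)
relevant ✗ (h, q left unused)
unrestricted ✓ (type-checks ((T2 -> T2 -> T3) -> T2 -> T3) and nothing is barred)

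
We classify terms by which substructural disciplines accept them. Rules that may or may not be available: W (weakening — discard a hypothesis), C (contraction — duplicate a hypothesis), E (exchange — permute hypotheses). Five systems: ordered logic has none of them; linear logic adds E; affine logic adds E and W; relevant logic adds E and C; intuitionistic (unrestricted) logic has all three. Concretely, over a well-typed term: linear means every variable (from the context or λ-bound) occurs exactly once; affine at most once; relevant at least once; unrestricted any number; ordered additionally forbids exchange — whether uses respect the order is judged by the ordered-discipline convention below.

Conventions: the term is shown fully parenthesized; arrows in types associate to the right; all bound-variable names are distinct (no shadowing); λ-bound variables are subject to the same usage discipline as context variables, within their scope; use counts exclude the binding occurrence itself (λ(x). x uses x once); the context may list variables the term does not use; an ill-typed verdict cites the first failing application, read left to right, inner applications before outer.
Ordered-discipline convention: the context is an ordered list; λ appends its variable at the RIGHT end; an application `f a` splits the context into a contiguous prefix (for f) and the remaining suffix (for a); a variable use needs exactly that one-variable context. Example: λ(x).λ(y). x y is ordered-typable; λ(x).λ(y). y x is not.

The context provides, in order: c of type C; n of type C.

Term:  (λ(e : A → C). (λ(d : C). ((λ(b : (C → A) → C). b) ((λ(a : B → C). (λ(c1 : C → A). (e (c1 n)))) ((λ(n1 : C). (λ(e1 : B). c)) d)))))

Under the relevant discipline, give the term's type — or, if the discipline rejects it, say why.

not well-typed under relevant — needs weakening: a, n1, e1 unused
usage: c: 1; n: 1; e (λ-bound): 1; d (λ-bound): 1; b (λ-bound): 1; a (λ-bound): 0; c1 (λ-bound): 1; n1 (λ-bound): 0; e1 (λ-bound): 0
left-to-right use order: b, e, c1, n, c, d
typing: ✓ — (A → C) → C → (C → A) → C
across the five disciplines: ordered ✗ | linear ✗ | affine ✓ | relevant ✗ | unrestricted ✓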